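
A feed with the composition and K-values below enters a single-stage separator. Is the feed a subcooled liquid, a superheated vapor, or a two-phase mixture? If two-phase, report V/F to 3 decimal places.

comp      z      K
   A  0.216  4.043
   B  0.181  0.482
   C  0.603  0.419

two-phase, V/F = 0.124

ΣzᵢKᵢ = 1.213; Σzᵢ/Kᵢ = 1.868.
Both exceed 1, so a two-phase solution exists.
Rachford–Rice: g(ψ) = Σ zᵢ(Kᵢ−1)/(1+ψ(Kᵢ−1)) = 0.
Iterate (Newton) starting at ψ = 0.5:
  ψ = 0.500: g = -0.3596, g' = -0.807 → ψ = 0.055
  ψ = 0.055: g = 0.1054, g' = -1.740 → ψ = 0.115
  ψ = 0.115: g = 0.0116, g' = -1.386 → ψ = 0.123
  ψ = 0.123: g = 0.0002, g' = -1.348 → ψ = 0.124
Converged at ψ = 0.124.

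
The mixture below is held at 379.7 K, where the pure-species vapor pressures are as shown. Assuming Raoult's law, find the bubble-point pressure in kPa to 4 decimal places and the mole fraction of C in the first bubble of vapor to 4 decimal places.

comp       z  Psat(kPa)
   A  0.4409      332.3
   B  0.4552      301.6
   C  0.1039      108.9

At the bubble point ψ → 0, so ΣzᵢKᵢ = 1 with Kᵢ = Pᵢˢᵃᵗ/P ⇒ P = ΣzᵢPᵢˢᵃᵗ.
P = 0.4409·332.3 + 0.4552·301.6 + 0.1039·108.9 = 295.1141 kPa
yᵢ = zᵢPᵢˢᵃᵗ/P ⇒ y_C = 0.1039·108.9/295.1141 = 0.0383

Pbub = 295.1141 kPa, y_C = 0.0383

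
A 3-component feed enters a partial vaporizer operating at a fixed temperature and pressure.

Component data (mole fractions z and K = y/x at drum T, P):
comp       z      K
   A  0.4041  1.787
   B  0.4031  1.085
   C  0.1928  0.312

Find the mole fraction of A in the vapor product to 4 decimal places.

y_A = 0.4760

Let ψ = V/F and solve Σ zᵢ(Kᵢ−1)/(1+ψ(Kᵢ−1)) = 0.
Check two-phase: ΣzᵢKᵢ = 1.2196 > 1 and Σzᵢ/Kᵢ = 1.2156 > 1, so g(0) = 0.2196 > 0 and g(1) = -0.2156 < 0.
Newton iteration, ψ⁰ = 0.6:
  ψ = 0.6000: g = 0.02273, g' = -0.3828 → ψ = 0.6594
  ψ = 0.6594: g = -0.00096, g' = -0.4168 → ψ = 0.6571
Converged at ψ = 0.6571.
Compositions from xᵢ = zᵢ/(1+ψ(Kᵢ−1)), yᵢ = Kᵢxᵢ:
  A: x = 0.2664, y = 0.4760
  B: x = 0.3818, y = 0.4142
  C: x = 0.3519, y = 0.1098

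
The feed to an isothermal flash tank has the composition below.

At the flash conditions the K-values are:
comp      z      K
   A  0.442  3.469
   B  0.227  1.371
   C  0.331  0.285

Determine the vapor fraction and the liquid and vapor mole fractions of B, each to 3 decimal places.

ψ = 0.693, x_B = 0.181, y_B = 0.248

Let ψ = V/F and solve Σ zᵢ(Kᵢ−1)/(1+ψ(Kᵢ−1)) = 0.
Feasibility: ΣzᵢKᵢ = 1.939, Σzᵢ/Kᵢ = 1.454 — both > 1, two phases present.
Newton–Raphson from ψ = 0.47:
  ψ = 0.470: g = 0.2204, g' = -0.984 → ψ = 0.694
  ψ = 0.694: g = -0.0006, g' = -1.052 → ψ = 0.693
Converged at ψ = 0.693.
Compositions from xᵢ = zᵢ/(1+ψ(Kᵢ−1)), yᵢ = Kᵢxᵢ:
  A: x = 0.163, y = 0.565
  B: x = 0.181, y = 0.248
  C: x = 0.656, y = 0.187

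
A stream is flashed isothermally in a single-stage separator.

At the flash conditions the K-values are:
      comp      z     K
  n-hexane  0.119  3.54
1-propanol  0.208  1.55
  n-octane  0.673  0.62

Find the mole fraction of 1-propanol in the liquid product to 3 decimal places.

Newton–Raphson from V/F = 0.5:
  V/F = 0.500: g = -0.0928, g' = -0.336 → V/F = 0.224
  V/F = 0.224: g = 0.0152, g' = -0.478 → V/F = 0.255
  V/F = 0.255: g = 0.0005, g' = -0.450 → V/F = 0.256
Converged at V/F = 0.256.
Compositions from xᵢ = zᵢ/(1+V/F(Kᵢ−1)), yᵢ = Kᵢxᵢ:
  n-hexane: x = 0.072, y = 0.255
  1-propanol: x = 0.182, y = 0.283
  n-octane: x = 0.746, y = 0.462

x_1-propanol = 0.182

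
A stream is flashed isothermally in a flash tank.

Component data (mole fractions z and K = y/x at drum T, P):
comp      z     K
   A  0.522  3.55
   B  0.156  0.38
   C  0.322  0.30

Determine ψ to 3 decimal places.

ψ = 0.586

Material balance + equilibrium reduce to Σ zᵢ(Kᵢ−1)/(1+ψ(Kᵢ−1)) = 0.
g(0) = ΣzᵢKᵢ − 1 = 1.009 and g(1) = 1 − Σzᵢ/Kᵢ = -0.631, so a root lies in (0, 1).
Newton iteration, ψ⁰ = 0.33:
  ψ = 0.330: g = 0.3081, g' = -1.363 → ψ = 0.556
  ψ = 0.556: g = 0.0338, g' = -1.143 → ψ = 0.586
Converged at ψ = 0.586.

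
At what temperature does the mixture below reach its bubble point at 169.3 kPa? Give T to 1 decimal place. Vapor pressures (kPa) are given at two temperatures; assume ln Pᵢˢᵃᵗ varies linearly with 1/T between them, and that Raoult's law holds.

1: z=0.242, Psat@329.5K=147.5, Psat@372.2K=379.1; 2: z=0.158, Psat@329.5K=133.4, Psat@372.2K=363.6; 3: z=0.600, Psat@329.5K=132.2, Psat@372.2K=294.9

T = 339.3 K

Bubble-point temperature: ΣzᵢPᵢˢᵃᵗ(T) = P. Interpolate ln Pᵢˢᵃᵗ = aᵢ + bᵢ/T.
  T = 329.5 K: ΣzᵢPᵢˢᵃᵗ = 136.09 kPa
  T = 372.2 K: ΣzᵢPᵢˢᵃᵗ = 326.13 kPa
  T = 350.9 K: ΣzᵢPᵢˢᵃᵗ = 216.39 kPa
  T = 340.2 K: ΣzᵢPᵢˢᵃᵗ = 172.82 kPa
  T = 334.9 K: ΣzᵢPᵢˢᵃᵗ = 153.81 kPa
  T = 337.5 K: ΣzᵢPᵢˢᵃᵗ = 162.93 kPa
  T = 338.9 K: ΣzᵢPᵢˢᵃᵗ = 168.01 kPa
  T = 339.5 K: ΣzᵢPᵢˢᵃᵗ = 170.21 kPa
Interpolating between 338.9 K and 339.5 K gives T ≈ 339.3 K.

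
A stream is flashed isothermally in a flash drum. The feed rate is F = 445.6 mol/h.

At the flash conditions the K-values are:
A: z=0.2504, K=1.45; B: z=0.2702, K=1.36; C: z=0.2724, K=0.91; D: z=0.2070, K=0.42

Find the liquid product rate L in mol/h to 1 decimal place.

L = 270.4 mol/h

Newton iteration, β⁰ = 0.5:
  β = 0.5000: g = -0.02035, g' = -0.1995 → β = 0.3980
  β = 0.3980: g = -0.00087, g' = -0.1833 → β = 0.3932
Converged at β = 0.3932.
Then V = β·F = 0.3932·445.6 = 175.2 mol/h and L = F − V = 270.4 mol/h.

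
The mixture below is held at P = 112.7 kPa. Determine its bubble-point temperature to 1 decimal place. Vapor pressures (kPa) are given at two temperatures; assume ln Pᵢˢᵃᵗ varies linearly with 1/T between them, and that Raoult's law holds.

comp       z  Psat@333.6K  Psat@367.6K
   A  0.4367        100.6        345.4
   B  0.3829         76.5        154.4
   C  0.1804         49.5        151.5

Bubble-point temperature: ΣzᵢPᵢˢᵃᵗ(T) = P. Interpolate ln Pᵢˢᵃᵗ = aᵢ + bᵢ/T.
  T = 333.6 K: ΣzᵢPᵢˢᵃᵗ = 82.15 kPa
  T = 367.6 K: ΣzᵢPᵢˢᵃᵗ = 237.29 kPa
  T = 350.6 K: ΣzᵢPᵢˢᵃᵗ = 142.26 kPa
  T = 342.1 K: ΣzᵢPᵢˢᵃᵗ = 108.63 kPa
  T = 346.4 K: ΣzᵢPᵢˢᵃᵗ = 124.65 kPa
  T = 344.2 K: ΣzᵢPᵢˢᵃᵗ = 116.21 kPa
Interpolating between 342.1 K and 344.2 K gives T ≈ 343.2 K.

T = 343.2 K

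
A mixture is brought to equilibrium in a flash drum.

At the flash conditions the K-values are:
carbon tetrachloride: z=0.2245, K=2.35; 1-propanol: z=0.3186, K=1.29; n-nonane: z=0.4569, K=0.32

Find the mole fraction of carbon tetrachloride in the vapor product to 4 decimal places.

y_carbon tetrachloride = 0.4434

Material balance + equilibrium reduce to Σ zᵢ(Kᵢ−1)/(1+β(Kᵢ−1)) = 0.
Check two-phase: ΣzᵢKᵢ = 1.0848 > 1 and Σzᵢ/Kᵢ = 1.7703 > 1, so g(0) = 0.0848 > 0 and g(1) = -0.7703 < 0.
Iterate (Newton) starting at β = 0.5:
  β = 0.5000: g = -0.20911, g' = -0.6513 → β = 0.1789
  β = 0.1789: g = -0.02178, g' = -0.5635 → β = 0.1403
  β = 0.1403: g = 0.00015, g' = -0.5722 → β = 0.1405
Converged at β = 0.1405.
Compositions from xᵢ = zᵢ/(1+β(Kᵢ−1)), yᵢ = Kᵢxᵢ:
  carbon tetrachloride: x = 0.1887, y = 0.4434
  1-propanol: x = 0.3061, y = 0.3949
  n-nonane: x = 0.5052, y = 0.1617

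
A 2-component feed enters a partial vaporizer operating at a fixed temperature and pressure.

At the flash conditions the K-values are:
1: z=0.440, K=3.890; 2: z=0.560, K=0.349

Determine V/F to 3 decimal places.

V/F = 0.482

Binary case is linear: z₁(K₁−1)(1+V/F(K₂−1)) + z₂(K₂−1)(1+V/F(K₁−1)) = 0
⇒ V/F = [z₁(K₁−1)+z₂(K₂−1)] / [−(K₁−1)(K₂−1)] = 0.9070/1.8814 = 0.482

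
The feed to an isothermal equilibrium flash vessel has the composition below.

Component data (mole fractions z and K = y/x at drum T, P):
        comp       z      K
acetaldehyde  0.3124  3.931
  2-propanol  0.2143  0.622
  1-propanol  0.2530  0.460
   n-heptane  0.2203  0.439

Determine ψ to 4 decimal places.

Rachford–Rice: g(ψ) = Σ zᵢ(Kᵢ−1)/(1+ψ(Kᵢ−1)) = 0.
g(0) = ΣzᵢKᵢ − 1 = 0.5744 and g(1) = 1 − Σzᵢ/Kᵢ = -0.4758, so a root lies in (0, 1).
Newton–Raphson from ψ = 0.31:
  ψ = 0.3100: g = 0.07429, g' = -0.9840 → ψ = 0.3855
  ψ = 0.3855: g = 0.00485, g' = -0.8641 → ψ = 0.3911
Converged at ψ = 0.3911.

ψ = 0.3911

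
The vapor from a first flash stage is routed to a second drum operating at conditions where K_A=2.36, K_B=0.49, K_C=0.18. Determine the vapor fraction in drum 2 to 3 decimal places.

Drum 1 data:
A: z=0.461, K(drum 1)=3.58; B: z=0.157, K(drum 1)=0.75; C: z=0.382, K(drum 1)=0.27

Drum 1:
Let ψ₁ = V/F and solve Σ zᵢ(Kᵢ−1)/(1+ψ₁(Kᵢ−1)) = 0.
Check two-phase: ΣzᵢKᵢ = 1.871 > 1 and Σzᵢ/Kᵢ = 1.753 > 1, so g(0) = 0.871 > 0 and g(1) = -0.753 < 0.
Newton–Raphson from ψ₁ = 0.5:
  ψ₁ = 0.500: g = 0.0354, g' = -1.103 → ψ₁ = 0.532
Converged at ψ₁ = 0.532.
Drum-1 compositions:
  A: x = 0.194, y = 0.696
  B: x = 0.181, y = 0.136
  C: x = 0.625, y = 0.169
Drum-2 feed = drum-1 vapor: z₂ = (0.6955, 0.1358, 0.1686).
Drum 2:
Let ψ₂ = V/F and solve Σ zᵢ(Kᵢ−1)/(1+ψ₂(Kᵢ−1)) = 0.
Feasibility: ΣzᵢKᵢ = 1.738, Σzᵢ/Kᵢ = 1.509 — both > 1, two phases present.
Iterate (Newton) starting at ψ₂ = 0.5:
  ψ₂ = 0.500: g = 0.2357, g' = -0.845 → ψ₂ = 0.779
  ψ₂ = 0.779: g = -0.0383, g' = -1.269 → ψ₂ = 0.749
  ψ₂ = 0.749: g = -0.0016, g' = -1.169 → ψ₂ = 0.747
Converged at ψ₂ = 0.747.
  A: x = 0.345, y = 0.814
  B: x = 0.219, y = 0.108
  C: x = 0.436, y = 0.078

V/F (drum 2) = 0.747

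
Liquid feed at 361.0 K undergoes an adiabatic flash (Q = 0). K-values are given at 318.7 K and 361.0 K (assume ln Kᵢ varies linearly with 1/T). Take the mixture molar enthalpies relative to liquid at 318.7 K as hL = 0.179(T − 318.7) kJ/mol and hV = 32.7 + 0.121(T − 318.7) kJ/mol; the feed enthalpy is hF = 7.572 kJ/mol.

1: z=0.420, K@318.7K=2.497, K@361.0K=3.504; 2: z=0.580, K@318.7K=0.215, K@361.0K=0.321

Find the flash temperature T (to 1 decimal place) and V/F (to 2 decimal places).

T = 325.6 K, V/F = 0.20

Adiabatic flash: solve Rachford–Rice at each trial T, then check hF = ψ·hV(T) + (1−ψ)·hL(T).
  T = 318.7 K: K = (2.497, 0.215), RR gives ψ = 0.148, H_out = 4.826 kJ/mol
  T = 361.0 K: K = (3.504, 0.321), RR gives ψ = 0.387, H_out = 19.275 kJ/mol
  T = 339.9 K: K = (2.990, 0.266), RR gives ψ = 0.281, H_out = 12.636 kJ/mol
  T = 329.3 K: K = (2.741, 0.240), RR gives ψ = 0.219, H_out = 8.938 kJ/mol
  T = 324.0 K: K = (2.618, 0.227), RR gives ψ = 0.185, H_out = 6.945 kJ/mol
  T = 326.6 K: K = (2.678, 0.234), RR gives ψ = 0.202, H_out = 7.937 kJ/mol
  T = 325.3 K: K = (2.648, 0.230), RR gives ψ = 0.194, H_out = 7.445 kJ/mol
Linear interpolation between T = 325.3 (H_out = 7.445) and T = 326.6 (H_out = 7.937) on hF = 7.572 gives T ≈ 325.6 K, at which ψ = 0.20.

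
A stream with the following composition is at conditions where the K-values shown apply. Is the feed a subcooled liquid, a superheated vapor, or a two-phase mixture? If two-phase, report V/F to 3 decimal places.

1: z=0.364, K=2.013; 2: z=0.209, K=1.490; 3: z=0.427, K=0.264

two-phase, V/F = 0.251

ΣzᵢKᵢ = 1.157; Σzᵢ/Kᵢ = 1.939.
Both exceed 1, so a two-phase solution exists.
Material balance + equilibrium reduce to Σ zᵢ(Kᵢ−1)/(1+ψ(Kᵢ−1)) = 0.
Iterate (Newton) starting at ψ = 0.5:
  ψ = 0.500: g = -0.1702, g' = -0.776 → ψ = 0.281
  ψ = 0.281: g = -0.0189, g' = -0.633 → ψ = 0.251
Converged at ψ = 0.251.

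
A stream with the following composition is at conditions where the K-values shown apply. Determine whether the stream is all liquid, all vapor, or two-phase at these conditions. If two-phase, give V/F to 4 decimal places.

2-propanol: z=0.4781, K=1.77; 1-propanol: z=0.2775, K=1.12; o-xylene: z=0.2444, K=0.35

two-phase, V/F = 0.6526

ΣzᵢKᵢ = 1.2426; Σzᵢ/Kᵢ = 1.2162.
Both exceed 1, so a two-phase solution exists.
Iterate (Newton) starting at ψ = 0.5:
  ψ = 0.5000: g = 0.06187, g' = -0.3780 → ψ = 0.6637
  ψ = 0.6637: g = -0.00491, g' = -0.4470 → ψ = 0.6527
  ψ = 0.6527: g = -0.00004, g' = -0.4405 → ψ = 0.6526
Converged at ψ = 0.6526.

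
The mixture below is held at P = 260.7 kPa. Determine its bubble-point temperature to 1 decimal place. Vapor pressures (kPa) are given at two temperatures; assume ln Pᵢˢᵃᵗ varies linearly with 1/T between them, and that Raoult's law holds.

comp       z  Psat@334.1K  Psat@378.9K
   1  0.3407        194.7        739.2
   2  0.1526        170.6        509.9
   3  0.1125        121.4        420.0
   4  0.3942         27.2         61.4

T = 362.1 K

Bubble-point temperature: ΣzᵢPᵢˢᵃᵗ(T) = P. Interpolate ln Pᵢˢᵃᵗ = aᵢ + bᵢ/T.
  T = 334.1 K: ΣzᵢPᵢˢᵃᵗ = 116.75 kPa
  T = 378.9 K: ΣzᵢPᵢˢᵃᵗ = 401.11 kPa
  T = 356.5 K: ΣzᵢPᵢˢᵃᵗ = 224.31 kPa
  T = 367.7 K: ΣzᵢPᵢˢᵃᵗ = 302.44 kPa
  T = 362.1 K: ΣzᵢPᵢˢᵃᵗ = 261.02 kPa
  T = 359.3 K: ΣzᵢPᵢˢᵃᵗ = 242.10 kPa
Interpolating between 359.3 K and 362.1 K gives T ≈ 362.1 K.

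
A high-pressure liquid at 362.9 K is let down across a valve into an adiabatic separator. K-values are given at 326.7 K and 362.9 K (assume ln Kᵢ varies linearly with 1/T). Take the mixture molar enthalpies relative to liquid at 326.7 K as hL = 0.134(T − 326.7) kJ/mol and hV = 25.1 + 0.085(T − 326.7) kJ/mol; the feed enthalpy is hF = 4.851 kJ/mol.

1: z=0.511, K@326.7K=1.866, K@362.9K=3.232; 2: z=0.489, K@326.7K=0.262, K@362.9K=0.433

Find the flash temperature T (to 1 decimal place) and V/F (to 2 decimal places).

Adiabatic flash: solve Rachford–Rice at each trial T, then check hF = ψ·hV(T) + (1−ψ)·hL(T).
  T = 326.7 K: K = (1.866, 0.262), RR gives ψ = 0.128, H_out = 3.206 kJ/mol
  T = 362.9 K: K = (3.232, 0.433), RR gives ψ = 0.682, H_out = 20.763 kJ/mol
  T = 344.8 K: K = (2.491, 0.341), RR gives ψ = 0.448, H_out = 13.270 kJ/mol
  T = 335.8 K: K = (2.166, 0.300), RR gives ψ = 0.311, H_out = 8.888 kJ/mol
  T = 331.2 K: K = (2.011, 0.281), RR gives ψ = 0.227, H_out = 6.240 kJ/mol
  T = 328.9 K: K = (1.936, 0.271), RR gives ψ = 0.179, H_out = 4.756 kJ/mol
Linear interpolation between T = 328.9 (H_out = 4.756) and T = 331.2 (H_out = 6.240) on hF = 4.851 gives T ≈ 329.0 K, at which ψ = 0.18.

T = 329.0 K, V/F = 0.18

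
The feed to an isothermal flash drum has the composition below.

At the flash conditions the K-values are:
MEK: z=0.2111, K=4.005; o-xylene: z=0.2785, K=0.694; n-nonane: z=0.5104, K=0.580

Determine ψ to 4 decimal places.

Newton–Raphson from ψ = 0.68:
  ψ = 0.6800: g = -0.19924, g' = -0.4238 → ψ = 0.2099
  ψ = 0.2099: g = 0.06286, g' = -0.8550 → ψ = 0.2834
  ψ = 0.2834: g = 0.00596, g' = -0.7033 → ψ = 0.2919
Converged at ψ = 0.2919.

ψ = 0.2919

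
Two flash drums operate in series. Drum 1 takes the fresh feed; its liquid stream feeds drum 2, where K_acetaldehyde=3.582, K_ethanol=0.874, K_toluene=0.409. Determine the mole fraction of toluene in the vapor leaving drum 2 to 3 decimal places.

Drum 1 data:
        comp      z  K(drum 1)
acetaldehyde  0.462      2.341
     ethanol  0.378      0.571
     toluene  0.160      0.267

y_toluene (drum 2) = 0.154

Drum 1:
Material balance + equilibrium reduce to Σ zᵢ(Kᵢ−1)/(1+ψ₁(Kᵢ−1)) = 0.
Feasibility: ΣzᵢKᵢ = 1.340, Σzᵢ/Kᵢ = 1.459 — both > 1, two phases present.
Iterate (Newton) starting at ψ₁ = 0.51:
  ψ₁ = 0.510: g = -0.0270, g' = -0.626 → ψ₁ = 0.467
Converged at ψ₁ = 0.467.
Drum-1 compositions:
  acetaldehyde: x = 0.284, y = 0.665
  ethanol: x = 0.473, y = 0.270
  toluene: x = 0.243, y = 0.065
Drum-2 feed = drum-1 liquid: z₂ = (0.2841, 0.4726, 0.2432).
Drum 2:
Rachford–Rice: g(ψ₂) = Σ zᵢ(Kᵢ−1)/(1+ψ₂(Kᵢ−1)) = 0.
Check two-phase: ΣzᵢKᵢ = 1.530 > 1 and Σzᵢ/Kᵢ = 1.215 > 1, so g(0) = 0.530 > 0 and g(1) = -0.215 < 0.
Iterate (Newton) starting at ψ₂ = 0.46:
  ψ₂ = 0.460: g = 0.0747, g' = -0.564 → ψ₂ = 0.592
  ψ₂ = 0.592: g = 0.0045, g' = -0.506 → ψ₂ = 0.601
Converged at ψ₂ = 0.601.
  acetaldehyde: x = 0.111, y = 0.399
  ethanol: x = 0.511, y = 0.447
  toluene: x = 0.377, y = 0.154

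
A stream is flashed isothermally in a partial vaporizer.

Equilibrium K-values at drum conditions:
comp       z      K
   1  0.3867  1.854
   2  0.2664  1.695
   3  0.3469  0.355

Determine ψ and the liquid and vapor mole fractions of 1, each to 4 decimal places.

Newton iteration, ψ⁰ = 0.5:
  ψ = 0.5000: g = 0.03857, g' = -0.5238 → ψ = 0.5736
  ψ = 0.5736: g = -0.00112, g' = -0.5564 → ψ = 0.5716
Converged at ψ = 0.5716.
Compositions from xᵢ = zᵢ/(1+ψ(Kᵢ−1)), yᵢ = Kᵢxᵢ:
  1: x = 0.2599, y = 0.4818
  2: x = 0.1907, y = 0.3232
  3: x = 0.5495, y = 0.1951

ψ = 0.5716, x_1 = 0.2599, y_1 = 0.4818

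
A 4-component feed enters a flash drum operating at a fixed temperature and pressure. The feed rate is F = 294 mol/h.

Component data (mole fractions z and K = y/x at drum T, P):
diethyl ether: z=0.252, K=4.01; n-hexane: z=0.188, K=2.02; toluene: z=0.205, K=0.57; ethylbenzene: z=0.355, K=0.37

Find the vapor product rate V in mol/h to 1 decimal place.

Rachford–Rice: g(V/F) = Σ zᵢ(Kᵢ−1)/(1+V/F(Kᵢ−1)) = 0.
Feasibility: ΣzᵢKᵢ = 1.638, Σzᵢ/Kᵢ = 1.475 — both > 1, two phases present.
Iterate (Newton) starting at V/F = 0.39:
  V/F = 0.390: g = 0.0837, g' = -0.886 → V/F = 0.485
  V/F = 0.485: g = 0.0036, g' = -0.818 → V/F = 0.489
Converged at V/F = 0.489.
Then V = V/F·F = 0.4889·294 = 143.8 mol/h and L = F − V = 150.2 mol/h.

V = 143.8 mol/h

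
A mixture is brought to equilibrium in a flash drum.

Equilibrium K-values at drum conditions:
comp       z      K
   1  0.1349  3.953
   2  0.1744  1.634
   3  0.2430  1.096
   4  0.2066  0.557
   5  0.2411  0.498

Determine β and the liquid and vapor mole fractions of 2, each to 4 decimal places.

Rachford–Rice: g(β) = Σ zᵢ(Kᵢ−1)/(1+β(Kᵢ−1)) = 0.
Feasibility: ΣzᵢKᵢ = 1.3197, Σzᵢ/Kᵢ = 1.2176 — both > 1, two phases present.
Newton iteration, β⁰ = 0.34:
  β = 0.3400: g = 0.05864, g' = -0.4870 → β = 0.4604
  β = 0.4604: g = 0.00437, g' = -0.4221 → β = 0.4707
  β = 0.4707: g = 0.00002, g' = -0.4185 → β = 0.4708
Converged at β = 0.4708.
Compositions from xᵢ = zᵢ/(1+β(Kᵢ−1)), yᵢ = Kᵢxᵢ:
  1: x = 0.0564, y = 0.2231
  2: x = 0.1343, y = 0.2195
  3: x = 0.2325, y = 0.2548
  4: x = 0.2610, y = 0.1454
  5: x = 0.3157, y = 0.1572

β = 0.4708, x_2 = 0.1343, y_2 = 0.2195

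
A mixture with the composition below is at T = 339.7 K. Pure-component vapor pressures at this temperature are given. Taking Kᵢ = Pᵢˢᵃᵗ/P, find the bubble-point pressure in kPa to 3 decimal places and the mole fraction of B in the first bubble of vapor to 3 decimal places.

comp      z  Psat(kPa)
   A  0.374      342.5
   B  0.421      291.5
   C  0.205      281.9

Pbub = 308.606 kPa, y_B = 0.398

At the bubble point ψ → 0, so ΣzᵢKᵢ = 1 with Kᵢ = Pᵢˢᵃᵗ/P ⇒ P = ΣzᵢPᵢˢᵃᵗ.
P = 0.374·342.5 + 0.421·291.5 + 0.205·281.9 = 308.606 kPa
yᵢ = zᵢPᵢˢᵃᵗ/P ⇒ y_B = 0.421·291.5/308.606 = 0.398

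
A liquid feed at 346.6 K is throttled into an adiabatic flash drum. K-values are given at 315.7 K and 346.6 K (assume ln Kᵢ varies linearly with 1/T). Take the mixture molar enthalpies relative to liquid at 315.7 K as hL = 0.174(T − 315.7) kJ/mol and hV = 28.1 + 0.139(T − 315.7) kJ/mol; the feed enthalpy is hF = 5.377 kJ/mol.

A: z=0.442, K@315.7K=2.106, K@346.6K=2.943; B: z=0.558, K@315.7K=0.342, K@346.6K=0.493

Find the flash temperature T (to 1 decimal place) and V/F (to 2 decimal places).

Adiabatic flash: solve Rachford–Rice at each trial T, then check hF = ψ·hV(T) + (1−ψ)·hL(T).
  T = 315.7 K: K = (2.106, 0.342), RR gives ψ = 0.167, H_out = 4.699 kJ/mol
  T = 346.6 K: K = (2.943, 0.493), RR gives ψ = 0.585, H_out = 21.172 kJ/mol
  T = 331.1 K: K = (2.508, 0.414), RR gives ψ = 0.384, H_out = 13.264 kJ/mol
  T = 323.4 K: K = (2.303, 0.377), RR gives ψ = 0.281, H_out = 9.168 kJ/mol
  T = 319.5 K: K = (2.202, 0.359), RR gives ψ = 0.225, H_out = 6.967 kJ/mol
  T = 317.6 K: K = (2.154, 0.350), RR gives ψ = 0.197, H_out = 5.851 kJ/mol
Linear interpolation between T = 315.7 (H_out = 4.699) and T = 317.6 (H_out = 5.851) on hF = 5.377 gives T ≈ 316.8 K, at which ψ = 0.18.

T = 316.8 K, V/F = 0.18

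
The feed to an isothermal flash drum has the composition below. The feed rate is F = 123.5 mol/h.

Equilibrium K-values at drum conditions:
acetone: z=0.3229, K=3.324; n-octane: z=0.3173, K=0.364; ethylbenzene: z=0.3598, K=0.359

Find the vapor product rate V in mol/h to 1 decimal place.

Material balance + equilibrium reduce to Σ zᵢ(Kᵢ−1)/(1+ψ(Kᵢ−1)) = 0.
Feasibility: ΣzᵢKᵢ = 1.3180, Σzᵢ/Kᵢ = 1.9711 — both > 1, two phases present.
Iterate (Newton) starting at ψ = 0.5:
  ψ = 0.5000: g = -0.28822, g' = -0.9692 → ψ = 0.2026
  ψ = 0.2026: g = 0.01345, g' = -1.1705 → ψ = 0.2141
  ψ = 0.2141: g = 0.00013, g' = -1.1482 → ψ = 0.2142
Converged at ψ = 0.2142.
Then V = ψ·F = 0.2142·123.5 = 26.5 mol/h and L = F − V = 97.0 mol/h.

V = 26.5 mol/h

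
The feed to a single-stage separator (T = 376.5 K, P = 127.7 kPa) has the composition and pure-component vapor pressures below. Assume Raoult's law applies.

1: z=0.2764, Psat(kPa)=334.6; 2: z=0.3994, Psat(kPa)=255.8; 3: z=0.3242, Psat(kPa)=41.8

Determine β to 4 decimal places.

Raoult's law: Kᵢ = Pᵢˢᵃᵗ/P = Pᵢˢᵃᵗ/127.7.
  K_1 = 334.6/127.7 = 2.620204, K_2 = 255.8/127.7 = 2.003132, K_3 = 41.8/127.7 = 0.327330
Let β = V/F and solve Σ zᵢ(Kᵢ−1)/(1+β(Kᵢ−1)) = 0.
Check two-phase: ΣzᵢKᵢ = 1.6304 > 1 and Σzᵢ/Kᵢ = 1.2953 > 1, so g(0) = 0.6304 > 0 and g(1) = -0.2953 < 0.
Newton iteration, β⁰ = 0.55:
  β = 0.5500: g = 0.14886, g' = -0.7394 → β = 0.7513
  β = 0.7513: g = -0.01049, g' = -0.8779 → β = 0.7394
  β = 0.7394: g = -0.00009, g' = -0.8633 → β = 0.7393
Converged at β = 0.7393.

β = 0.7393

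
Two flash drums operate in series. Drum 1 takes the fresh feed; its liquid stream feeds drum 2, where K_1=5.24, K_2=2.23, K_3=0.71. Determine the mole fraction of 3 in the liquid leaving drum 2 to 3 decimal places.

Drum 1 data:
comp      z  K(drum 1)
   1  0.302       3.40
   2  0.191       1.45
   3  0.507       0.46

x_3 (drum 2) = 0.879

Drum 1:
Let ψ₁ = V/F and solve Σ zᵢ(Kᵢ−1)/(1+ψ₁(Kᵢ−1)) = 0.
g(0) = ΣzᵢKᵢ − 1 = 0.537 and g(1) = 1 − Σzᵢ/Kᵢ = -0.323, so a root lies in (0, 1).
Newton iteration, ψ₁⁰ = 0.51:
  ψ₁ = 0.510: g = 0.0180, g' = -0.659 → ψ₁ = 0.537
Converged at ψ₁ = 0.537.
Drum-1 compositions:
  1: x = 0.132, y = 0.448
  2: x = 0.154, y = 0.223
  3: x = 0.714, y = 0.329
Drum-2 feed = drum-1 liquid: z₂ = (0.1319, 0.1538, 0.7143).
Drum 2:
Iterate (Newton) starting at ψ₂ = 0.5:
  ψ₂ = 0.500: g = 0.0541, g' = -0.415 → ψ₂ = 0.630
  ψ₂ = 0.630: g = 0.0053, g' = -0.340 → ψ₂ = 0.646
Converged at ψ₂ = 0.646.
  1: x = 0.035, y = 0.185
  2: x = 0.086, y = 0.191
  3: x = 0.879, y = 0.624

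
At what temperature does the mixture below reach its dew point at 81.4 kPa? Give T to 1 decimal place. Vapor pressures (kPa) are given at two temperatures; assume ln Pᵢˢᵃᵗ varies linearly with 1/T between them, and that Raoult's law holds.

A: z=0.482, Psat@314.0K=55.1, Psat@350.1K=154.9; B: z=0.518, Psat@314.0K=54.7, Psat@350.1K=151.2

T = 327.0 K

Dew-point temperature: Σzᵢ·P/Pᵢˢᵃᵗ(T) = 1. Interpolate ln Pᵢˢᵃᵗ = aᵢ + bᵢ/T.
  T = 314.0 K: ΣzᵢP/Pᵢˢᵃᵗ = 1.4829
  T = 350.1 K: ΣzᵢP/Pᵢˢᵃᵗ = 0.5322
  T = 332.1 K: ΣzᵢP/Pᵢˢᵃᵗ = 0.8627
  T = 323.1 K: ΣzᵢP/Pᵢˢᵃᵗ = 1.1208
  T = 327.6 K: ΣzᵢP/Pᵢˢᵃᵗ = 0.9816
  T = 325.4 K: ΣzᵢP/Pᵢˢᵃᵗ = 1.0469
Interpolating between 325.4 K and 327.6 K gives T ≈ 327.0 K.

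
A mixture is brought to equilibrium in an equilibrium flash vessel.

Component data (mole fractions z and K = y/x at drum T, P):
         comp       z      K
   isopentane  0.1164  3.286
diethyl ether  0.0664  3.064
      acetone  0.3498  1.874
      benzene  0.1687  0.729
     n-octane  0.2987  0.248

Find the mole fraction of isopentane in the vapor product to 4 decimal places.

Rachford–Rice: g(V/F) = Σ zᵢ(Kᵢ−1)/(1+V/F(Kᵢ−1)) = 0.
Feasibility: ΣzᵢKᵢ = 1.4385, Σzᵢ/Kᵢ = 1.6796 — both > 1, two phases present.
Newton–Raphson from V/F = 0.61:
  V/F = 0.6100: g = -0.09855, g' = -0.8695 → V/F = 0.4967
  V/F = 0.4967: g = -0.00589, g' = -0.7792 → V/F = 0.4891
Converged at V/F = 0.4891.
Compositions from xᵢ = zᵢ/(1+V/F(Kᵢ−1)), yᵢ = Kᵢxᵢ:
  isopentane: x = 0.0550, y = 0.1806
  diethyl ether: x = 0.0330, y = 0.1012
  acetone: x = 0.2450, y = 0.4592
  benzene: x = 0.1945, y = 0.1418
  n-octane: x = 0.4725, y = 0.1172

y_isopentane = 0.1806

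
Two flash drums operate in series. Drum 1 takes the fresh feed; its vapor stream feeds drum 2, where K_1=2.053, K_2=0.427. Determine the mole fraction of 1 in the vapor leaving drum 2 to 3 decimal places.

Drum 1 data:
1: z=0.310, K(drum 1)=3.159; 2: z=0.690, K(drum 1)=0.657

Drum 1:
Binary case is linear: z₁(K₁−1)(1+ψ₁(K₂−1)) + z₂(K₂−1)(1+ψ₁(K₁−1)) = 0
⇒ ψ₁ = [z₁(K₁−1)+z₂(K₂−1)] / [−(K₁−1)(K₂−1)] = 0.4326/0.7405 = 0.584
Drum-1 compositions:
  1: x = 0.137, y = 0.433
  2: x = 0.863, y = 0.567
Drum-2 feed = drum-1 vapor: z₂ = (0.4331, 0.5669).
Drum 2:
Let ψ₂ = V/F and solve Σ zᵢ(Kᵢ−1)/(1+ψ₂(Kᵢ−1)) = 0.
g(0) = ΣzᵢKᵢ − 1 = 0.131 and g(1) = 1 − Σzᵢ/Kᵢ = -0.539, so a root lies in (0, 1).
Binary case is linear: z₁(K₁−1)(1+ψ₂(K₂−1)) + z₂(K₂−1)(1+ψ₂(K₁−1)) = 0
⇒ ψ₂ = [z₁(K₁−1)+z₂(K₂−1)] / [−(K₁−1)(K₂−1)] = 0.1312/0.6034 = 0.217
  1: x = 0.352, y = 0.723
  2: x = 0.648, y = 0.277

y_1 (drum 2) = 0.723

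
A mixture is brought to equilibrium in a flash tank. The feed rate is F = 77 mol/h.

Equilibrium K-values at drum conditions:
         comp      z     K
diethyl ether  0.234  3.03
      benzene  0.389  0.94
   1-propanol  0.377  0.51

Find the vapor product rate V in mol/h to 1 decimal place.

Rachford–Rice: g(β) = Σ zᵢ(Kᵢ−1)/(1+β(Kᵢ−1)) = 0.
Feasibility: ΣzᵢKᵢ = 1.267, Σzᵢ/Kᵢ = 1.230 — both > 1, two phases present.
Newton–Raphson from β = 0.43:
  β = 0.430: g = -0.0044, g' = -0.422 → β = 0.420
Converged at β = 0.420.
Then V = β·F = 0.4197·77 = 32.3 mol/h and L = F − V = 44.7 mol/h.

V = 32.3 mol/h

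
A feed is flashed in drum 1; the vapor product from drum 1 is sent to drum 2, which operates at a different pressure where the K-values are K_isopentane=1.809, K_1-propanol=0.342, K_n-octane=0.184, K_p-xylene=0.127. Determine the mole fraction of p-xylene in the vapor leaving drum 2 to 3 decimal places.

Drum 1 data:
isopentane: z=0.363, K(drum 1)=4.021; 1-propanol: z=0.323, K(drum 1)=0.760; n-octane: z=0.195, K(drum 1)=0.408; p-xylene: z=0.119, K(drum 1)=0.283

y_p-xylene (drum 2) = 0.008

Drum 1:
Rachford–Rice: g(ψ₁) = Σ zᵢ(Kᵢ−1)/(1+ψ₁(Kᵢ−1)) = 0.
Feasibility: ΣzᵢKᵢ = 1.818, Σzᵢ/Kᵢ = 1.414 — both > 1, two phases present.
Newton iteration, ψ₁⁰ = 0.66:
  ψ₁ = 0.660: g = -0.0773, g' = -0.800 → ψ₁ = 0.563
Converged at ψ₁ = 0.563.
Drum-1 compositions:
  isopentane: x = 0.134, y = 0.540
  1-propanol: x = 0.373, y = 0.284
  n-octane: x = 0.293, y = 0.119
  p-xylene: x = 0.200, y = 0.056
Drum-2 feed = drum-1 vapor: z₂ = (0.5403, 0.2838, 0.1194, 0.0565).
Drum 2:
Let ψ₂ = V/F and solve Σ zᵢ(Kᵢ−1)/(1+ψ₂(Kᵢ−1)) = 0.
Check two-phase: ΣzᵢKᵢ = 1.104 > 1 and Σzᵢ/Kᵢ = 2.222 > 1, so g(0) = 0.104 > 0 and g(1) = -1.222 < 0.
Newton–Raphson from ψ₂ = 0.65:
  ψ₂ = 0.650: g = -0.3613, g' = -1.118 → ψ₂ = 0.327
  ψ₂ = 0.327: g = -0.0940, g' = -0.653 → ψ₂ = 0.183
  ψ₂ = 0.183: g = -0.0046, g' = -0.598 → ψ₂ = 0.175
Converged at ψ₂ = 0.175.
  isopentane: x = 0.473, y = 0.856
  1-propanol: x = 0.321, y = 0.110
  n-octane: x = 0.139, y = 0.026
  p-xylene: x = 0.067, y = 0.008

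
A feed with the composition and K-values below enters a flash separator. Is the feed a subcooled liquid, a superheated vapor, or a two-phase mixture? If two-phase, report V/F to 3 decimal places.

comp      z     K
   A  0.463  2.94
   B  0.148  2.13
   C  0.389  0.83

superheated vapor

ΣzᵢKᵢ = 1.999; Σzᵢ/Kᵢ = 0.696.
Since Σzᵢ/Kᵢ < 1 the mixture is above its dew point — single vapor phase.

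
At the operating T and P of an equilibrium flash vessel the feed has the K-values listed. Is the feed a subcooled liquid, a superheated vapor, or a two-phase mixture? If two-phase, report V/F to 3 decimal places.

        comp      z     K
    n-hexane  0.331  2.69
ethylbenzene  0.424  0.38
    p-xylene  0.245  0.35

ΣzᵢKᵢ = 1.137; Σzᵢ/Kᵢ = 1.939.
Both exceed 1, so a two-phase solution exists.
Material balance + equilibrium reduce to Σ zᵢ(Kᵢ−1)/(1+ψ(Kᵢ−1)) = 0.
Iterate (Newton) starting at ψ = 0.5:
  ψ = 0.500: g = -0.3137, g' = -0.847 → ψ = 0.130
  ψ = 0.130: g = -0.0010, g' = -0.952 → ψ = 0.129
Converged at ψ = 0.129.

two-phase, V/F = 0.129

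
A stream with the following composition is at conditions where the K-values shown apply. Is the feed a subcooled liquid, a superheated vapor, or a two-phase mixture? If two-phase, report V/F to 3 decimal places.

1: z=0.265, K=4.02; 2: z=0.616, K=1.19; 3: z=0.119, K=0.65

superheated vapor

ΣzᵢKᵢ = 1.876; Σzᵢ/Kᵢ = 0.767.
Since Σzᵢ/Kᵢ < 1 the mixture is above its dew point — single vapor phase.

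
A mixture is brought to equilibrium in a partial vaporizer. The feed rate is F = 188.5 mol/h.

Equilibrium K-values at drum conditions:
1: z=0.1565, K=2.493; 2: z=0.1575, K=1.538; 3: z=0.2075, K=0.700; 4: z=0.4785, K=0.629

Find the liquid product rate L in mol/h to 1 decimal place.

L = 151.6 mol/h

Let ψ = V/F and solve Σ zᵢ(Kᵢ−1)/(1+ψ(Kᵢ−1)) = 0.
g(0) = ΣzᵢKᵢ − 1 = 0.0786 and g(1) = 1 − Σzᵢ/Kᵢ = -0.2223, so a root lies in (0, 1).
Newton iteration, ψ⁰ = 0.64:
  ψ = 0.6400: g = -0.12733, g' = -0.2583 → ψ = 0.1471
  ψ = 0.1471: g = 0.01721, g' = -0.3678 → ψ = 0.1939
  ψ = 0.1939: g = 0.00056, g' = -0.3447 → ψ = 0.1955
Converged at ψ = 0.1955.
Then V = ψ·F = 0.1955·188.5 = 36.9 mol/h and L = F − V = 151.6 mol/h.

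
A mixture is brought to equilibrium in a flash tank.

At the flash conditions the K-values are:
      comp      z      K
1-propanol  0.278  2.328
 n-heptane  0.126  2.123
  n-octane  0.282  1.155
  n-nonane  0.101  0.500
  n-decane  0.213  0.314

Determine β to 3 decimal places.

Material balance + equilibrium reduce to Σ zᵢ(Kᵢ−1)/(1+β(Kᵢ−1)) = 0.
Check two-phase: ΣzᵢKᵢ = 1.358 > 1 and Σzᵢ/Kᵢ = 1.303 > 1, so g(0) = 0.358 > 0 and g(1) = -0.303 < 0.
Iterate (Newton) starting at β = 0.42:
  β = 0.420: g = 0.1050, g' = -0.520 → β = 0.622
  β = 0.622: g = -0.0028, g' = -0.566 → β = 0.617
Converged at β = 0.617.

β = 0.617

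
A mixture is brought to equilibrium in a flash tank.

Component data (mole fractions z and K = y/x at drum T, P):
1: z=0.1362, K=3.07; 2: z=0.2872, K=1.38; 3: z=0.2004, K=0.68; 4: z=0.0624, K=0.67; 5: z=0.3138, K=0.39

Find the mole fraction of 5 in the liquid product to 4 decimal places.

Newton iteration, ψ⁰ = 0.5:
  ψ = 0.5000: g = -0.14617, g' = -0.4508 → ψ = 0.1757
  ψ = 0.1757: g = 0.00483, g' = -0.5274 → ψ = 0.1849
Converged at ψ = 0.1849.
Compositions from xᵢ = zᵢ/(1+ψ(Kᵢ−1)), yᵢ = Kᵢxᵢ:
  1: x = 0.0985, y = 0.3024
  2: x = 0.2683, y = 0.3703
  3: x = 0.2130, y = 0.1448
  4: x = 0.0665, y = 0.0445
  5: x = 0.3537, y = 0.1379

x_5 = 0.3537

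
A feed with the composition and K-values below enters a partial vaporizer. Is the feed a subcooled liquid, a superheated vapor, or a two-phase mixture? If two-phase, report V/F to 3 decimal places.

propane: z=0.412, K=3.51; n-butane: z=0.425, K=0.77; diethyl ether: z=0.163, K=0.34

ΣzᵢKᵢ = 1.829; Σzᵢ/Kᵢ = 1.149.
Both exceed 1, so a two-phase solution exists.
Newton iteration, ψ⁰ = 0.5:
  ψ = 0.500: g = 0.1876, g' = -0.697 → ψ = 0.769
  ψ = 0.769: g = 0.0157, g' = -0.628 → ψ = 0.794
Converged at ψ = 0.794.

two-phase, V/F = 0.794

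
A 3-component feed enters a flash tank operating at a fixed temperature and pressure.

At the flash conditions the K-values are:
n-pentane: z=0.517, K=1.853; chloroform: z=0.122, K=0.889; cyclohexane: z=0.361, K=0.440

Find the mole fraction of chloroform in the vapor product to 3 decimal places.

Material balance + equilibrium reduce to Σ zᵢ(Kᵢ−1)/(1+β(Kᵢ−1)) = 0.
Feasibility: ΣzᵢKᵢ = 1.225, Σzᵢ/Kᵢ = 1.237 — both > 1, two phases present.
Newton iteration, β⁰ = 0.56:
  β = 0.560: g = -0.0105, g' = -0.414 → β = 0.535
  β = 0.535: g = -0.0001, g' = -0.410 → β = 0.534
Converged at β = 0.534.
Compositions from xᵢ = zᵢ/(1+β(Kᵢ−1)), yᵢ = Kᵢxᵢ:
  n-pentane: x = 0.355, y = 0.658
  chloroform: x = 0.130, y = 0.115
  cyclohexane: x = 0.515, y = 0.227

y_chloroform = 0.115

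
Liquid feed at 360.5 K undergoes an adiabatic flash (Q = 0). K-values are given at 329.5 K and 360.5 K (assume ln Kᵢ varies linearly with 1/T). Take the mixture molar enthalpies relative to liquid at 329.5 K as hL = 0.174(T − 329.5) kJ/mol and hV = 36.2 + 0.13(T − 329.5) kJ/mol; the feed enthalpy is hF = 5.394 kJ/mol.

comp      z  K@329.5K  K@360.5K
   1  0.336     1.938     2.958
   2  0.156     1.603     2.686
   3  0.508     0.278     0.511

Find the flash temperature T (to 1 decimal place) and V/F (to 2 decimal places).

T = 332.1 K, V/F = 0.14

Adiabatic flash: solve Rachford–Rice at each trial T, then check hF = ψ·hV(T) + (1−ψ)·hL(T).
  T = 329.5 K: K = (1.938, 1.603, 0.278), RR gives ψ = 0.070, H_out = 2.517 kJ/mol
  T = 360.5 K: K = (2.958, 2.686, 0.511), RR gives ψ = 0.734, H_out = 30.963 kJ/mol
  T = 345.0 K: K = (2.417, 2.099, 0.382), RR gives ψ = 0.409, H_out = 17.208 kJ/mol
  T = 337.2 K: K = (2.168, 1.838, 0.327), RR gives ψ = 0.251, H_out = 10.344 kJ/mol
  T = 333.4 K: K = (2.053, 1.720, 0.302), RR gives ψ = 0.167, H_out = 6.678 kJ/mol
  T = 331.4 K: K = (1.993, 1.659, 0.290), RR gives ψ = 0.118, H_out = 4.605 kJ/mol
  T = 332.4 K: K = (2.023, 1.689, 0.296), RR gives ψ = 0.143, H_out = 5.656 kJ/mol
  T = 331.9 K: K = (2.008, 1.674, 0.293), RR gives ψ = 0.131, H_out = 5.134 kJ/mol
Linear interpolation between T = 331.9 (H_out = 5.134) and T = 332.4 (H_out = 5.656) on hF = 5.394 gives T ≈ 332.1 K, at which ψ = 0.14.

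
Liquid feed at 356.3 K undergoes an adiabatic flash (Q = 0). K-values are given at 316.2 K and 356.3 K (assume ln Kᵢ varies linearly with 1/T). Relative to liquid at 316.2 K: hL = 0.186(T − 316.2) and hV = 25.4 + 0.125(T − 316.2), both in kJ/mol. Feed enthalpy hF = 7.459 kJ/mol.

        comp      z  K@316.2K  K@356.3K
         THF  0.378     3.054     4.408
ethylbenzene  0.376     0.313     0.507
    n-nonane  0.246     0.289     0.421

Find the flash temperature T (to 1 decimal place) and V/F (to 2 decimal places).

Adiabatic flash: solve Rachford–Rice at each trial T, then check hF = ψ·hV(T) + (1−ψ)·hL(T).
  T = 316.2 K: K = (3.054, 0.313, 0.289), RR gives ψ = 0.240, H_out = 6.093 kJ/mol
  T = 356.3 K: K = (4.408, 0.507, 0.421), RR gives ψ = 0.533, H_out = 19.692 kJ/mol
  T = 336.2 K: K = (3.708, 0.404, 0.353), RR gives ψ = 0.383, H_out = 12.986 kJ/mol
  T = 326.2 K: K = (3.375, 0.357, 0.320), RR gives ψ = 0.313, H_out = 9.615 kJ/mol
  T = 321.2 K: K = (3.213, 0.335, 0.304), RR gives ψ = 0.277, H_out = 7.880 kJ/mol
  T = 318.7 K: K = (3.133, 0.324, 0.297), RR gives ψ = 0.259, H_out = 6.994 kJ/mol
  T = 319.9 K: K = (3.171, 0.329, 0.300), RR gives ψ = 0.267, H_out = 7.421 kJ/mol
Linear interpolation between T = 319.9 (H_out = 7.421) and T = 321.2 (H_out = 7.880) on hF = 7.459 gives T ≈ 320.0 K, at which ψ = 0.27.

T = 320.0 K, V/F = 0.27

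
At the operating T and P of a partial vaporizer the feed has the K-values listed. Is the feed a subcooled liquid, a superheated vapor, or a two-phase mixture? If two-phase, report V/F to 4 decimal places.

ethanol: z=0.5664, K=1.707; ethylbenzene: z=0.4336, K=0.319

two-phase, V/F = 0.2184

ΣzᵢKᵢ = 1.1052; Σzᵢ/Kᵢ = 1.6911.
Both exceed 1, so a two-phase solution exists.
Let ψ = V/F and solve Σ zᵢ(Kᵢ−1)/(1+ψ(Kᵢ−1)) = 0.
Newton iteration, ψ⁰ = 0.34:
  ψ = 0.3400: g = -0.06141, g' = -0.5245 → ψ = 0.2229
  ψ = 0.2229: g = -0.00221, g' = -0.4908 → ψ = 0.2184
Converged at ψ = 0.2184.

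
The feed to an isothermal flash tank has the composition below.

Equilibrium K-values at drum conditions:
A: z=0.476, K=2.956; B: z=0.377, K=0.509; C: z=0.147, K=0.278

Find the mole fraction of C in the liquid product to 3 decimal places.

x_C = 0.251

Rachford–Rice: g(β) = Σ zᵢ(Kᵢ−1)/(1+β(Kᵢ−1)) = 0.
Check two-phase: ΣzᵢKᵢ = 1.640 > 1 and Σzᵢ/Kᵢ = 1.430 > 1, so g(0) = 0.640 > 0 and g(1) = -0.430 < 0.
Iterate (Newton) starting at β = 0.33:
  β = 0.330: g = 0.2056, g' = -0.934 → β = 0.550
  β = 0.550: g = 0.0188, g' = -0.804 → β = 0.574
Converged at β = 0.574.
Compositions from xᵢ = zᵢ/(1+β(Kᵢ−1)), yᵢ = Kᵢxᵢ:
  A: x = 0.224, y = 0.663
  B: x = 0.525, y = 0.267
  C: x = 0.251, y = 0.070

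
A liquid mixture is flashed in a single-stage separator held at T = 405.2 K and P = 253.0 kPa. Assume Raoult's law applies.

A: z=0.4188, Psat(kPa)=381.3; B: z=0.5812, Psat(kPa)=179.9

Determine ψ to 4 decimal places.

Raoult's law: Kᵢ = Pᵢˢᵃᵗ/P = Pᵢˢᵃᵗ/253.0.
  K_A = 381.3/253.0 = 1.507115, K_B = 179.9/253.0 = 0.711067
Material balance + equilibrium reduce to Σ zᵢ(Kᵢ−1)/(1+ψ(Kᵢ−1)) = 0.
g(0) = ΣzᵢKᵢ − 1 = 0.0445 and g(1) = 1 − Σzᵢ/Kᵢ = -0.0952, so a root lies in (0, 1).
Binary case is linear: z₁(K₁−1)(1+ψ(K₂−1)) + z₂(K₂−1)(1+ψ(K₁−1)) = 0
⇒ ψ = [z₁(K₁−1)+z₂(K₂−1)] / [−(K₁−1)(K₂−1)] = 0.04445/0.14652 = 0.3034

ψ = 0.3034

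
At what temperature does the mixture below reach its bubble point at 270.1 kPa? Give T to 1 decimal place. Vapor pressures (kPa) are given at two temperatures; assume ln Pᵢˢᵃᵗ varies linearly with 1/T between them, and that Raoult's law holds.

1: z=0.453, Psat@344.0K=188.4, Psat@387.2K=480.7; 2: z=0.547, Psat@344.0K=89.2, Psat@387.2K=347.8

Bubble-point temperature: ΣzᵢPᵢˢᵃᵗ(T) = P. Interpolate ln Pᵢˢᵃᵗ = aᵢ + bᵢ/T.
  T = 344.0 K: ΣzᵢPᵢˢᵃᵗ = 134.14 kPa
  T = 387.2 K: ΣzᵢPᵢˢᵃᵗ = 408.00 kPa
  T = 365.6 K: ΣzᵢPᵢˢᵃᵗ = 240.45 kPa
  T = 376.4 K: ΣzᵢPᵢˢᵃᵗ = 315.21 kPa
  T = 371.0 K: ΣzᵢPᵢˢᵃᵗ = 275.76 kPa
  T = 368.3 K: ΣzᵢPᵢˢᵃᵗ = 257.61 kPa
Interpolating between 368.3 K and 371.0 K gives T ≈ 370.2 K.

T = 370.2 K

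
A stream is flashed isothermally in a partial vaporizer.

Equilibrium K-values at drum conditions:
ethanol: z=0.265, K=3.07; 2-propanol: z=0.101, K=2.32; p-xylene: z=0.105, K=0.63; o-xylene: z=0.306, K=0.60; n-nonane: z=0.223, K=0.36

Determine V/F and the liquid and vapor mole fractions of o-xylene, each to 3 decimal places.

Material balance + equilibrium reduce to Σ zᵢ(Kᵢ−1)/(1+V/F(Kᵢ−1)) = 0.
Check two-phase: ΣzᵢKᵢ = 1.378 > 1 and Σzᵢ/Kᵢ = 1.426 > 1, so g(0) = 0.378 > 0 and g(1) = -0.426 < 0.
Iterate (Newton) starting at V/F = 0.5:
  V/F = 0.500: g = -0.0607, g' = -0.634 → V/F = 0.404
  V/F = 0.404: g = 0.0014, g' = -0.667 → V/F = 0.406
Converged at V/F = 0.406.
Compositions from xᵢ = zᵢ/(1+V/F(Kᵢ−1)), yᵢ = Kᵢxᵢ:
  ethanol: x = 0.144, y = 0.442
  2-propanol: x = 0.066, y = 0.153
  p-xylene: x = 0.124, y = 0.078
  o-xylene: x = 0.365, y = 0.219
  n-nonane: x = 0.301, y = 0.108

V/F = 0.406, x_o-xylene = 0.365, y_o-xylene = 0.219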